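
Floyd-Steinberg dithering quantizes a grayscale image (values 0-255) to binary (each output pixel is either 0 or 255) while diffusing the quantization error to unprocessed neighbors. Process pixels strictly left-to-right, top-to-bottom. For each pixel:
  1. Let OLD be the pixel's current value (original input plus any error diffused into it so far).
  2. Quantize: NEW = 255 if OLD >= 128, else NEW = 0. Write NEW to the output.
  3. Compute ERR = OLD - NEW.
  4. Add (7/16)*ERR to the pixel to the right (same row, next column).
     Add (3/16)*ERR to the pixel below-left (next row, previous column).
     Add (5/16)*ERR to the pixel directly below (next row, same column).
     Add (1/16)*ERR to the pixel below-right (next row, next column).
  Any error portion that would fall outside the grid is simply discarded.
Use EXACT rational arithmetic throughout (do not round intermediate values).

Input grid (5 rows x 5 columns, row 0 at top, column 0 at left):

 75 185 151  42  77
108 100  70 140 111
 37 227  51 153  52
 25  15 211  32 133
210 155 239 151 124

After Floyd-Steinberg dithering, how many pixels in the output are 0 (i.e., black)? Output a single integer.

Answer: 14

Derivation:
(0,0): OLD=75 → NEW=0, ERR=75
(0,1): OLD=3485/16 → NEW=255, ERR=-595/16
(0,2): OLD=34491/256 → NEW=255, ERR=-30789/256
(0,3): OLD=-43491/4096 → NEW=0, ERR=-43491/4096
(0,4): OLD=4741835/65536 → NEW=0, ERR=4741835/65536
(1,0): OLD=31863/256 → NEW=0, ERR=31863/256
(1,1): OLD=255937/2048 → NEW=0, ERR=255937/2048
(1,2): OLD=5424725/65536 → NEW=0, ERR=5424725/65536
(1,3): OLD=46909489/262144 → NEW=255, ERR=-19937231/262144
(1,4): OLD=418060403/4194304 → NEW=0, ERR=418060403/4194304
(2,0): OLD=3254747/32768 → NEW=0, ERR=3254747/32768
(2,1): OLD=348974233/1048576 → NEW=255, ERR=81587353/1048576
(2,2): OLD=1752520459/16777216 → NEW=0, ERR=1752520459/16777216
(2,3): OLD=53363808497/268435456 → NEW=255, ERR=-15087232783/268435456
(2,4): OLD=231091274327/4294967296 → NEW=0, ERR=231091274327/4294967296
(3,0): OLD=1184951979/16777216 → NEW=0, ERR=1184951979/16777216
(3,1): OLD=12886087887/134217728 → NEW=0, ERR=12886087887/134217728
(3,2): OLD=1202469630613/4294967296 → NEW=255, ERR=107252970133/4294967296
(3,3): OLD=360591810541/8589934592 → NEW=0, ERR=360591810541/8589934592
(3,4): OLD=22631644779777/137438953472 → NEW=255, ERR=-12415288355583/137438953472
(4,0): OLD=537027908901/2147483648 → NEW=255, ERR=-10580421339/2147483648
(4,1): OLD=13190273674277/68719476736 → NEW=255, ERR=-4333192893403/68719476736
(4,2): OLD=256283046846411/1099511627776 → NEW=255, ERR=-24092418236469/1099511627776
(4,3): OLD=2448041763617829/17592186044416 → NEW=255, ERR=-2037965677708251/17592186044416
(4,4): OLD=13429844848578435/281474976710656 → NEW=0, ERR=13429844848578435/281474976710656
Output grid:
  Row 0: .##..  (3 black, running=3)
  Row 1: ...#.  (4 black, running=7)
  Row 2: .#.#.  (3 black, running=10)
  Row 3: ..#.#  (3 black, running=13)
  Row 4: ####.  (1 black, running=14)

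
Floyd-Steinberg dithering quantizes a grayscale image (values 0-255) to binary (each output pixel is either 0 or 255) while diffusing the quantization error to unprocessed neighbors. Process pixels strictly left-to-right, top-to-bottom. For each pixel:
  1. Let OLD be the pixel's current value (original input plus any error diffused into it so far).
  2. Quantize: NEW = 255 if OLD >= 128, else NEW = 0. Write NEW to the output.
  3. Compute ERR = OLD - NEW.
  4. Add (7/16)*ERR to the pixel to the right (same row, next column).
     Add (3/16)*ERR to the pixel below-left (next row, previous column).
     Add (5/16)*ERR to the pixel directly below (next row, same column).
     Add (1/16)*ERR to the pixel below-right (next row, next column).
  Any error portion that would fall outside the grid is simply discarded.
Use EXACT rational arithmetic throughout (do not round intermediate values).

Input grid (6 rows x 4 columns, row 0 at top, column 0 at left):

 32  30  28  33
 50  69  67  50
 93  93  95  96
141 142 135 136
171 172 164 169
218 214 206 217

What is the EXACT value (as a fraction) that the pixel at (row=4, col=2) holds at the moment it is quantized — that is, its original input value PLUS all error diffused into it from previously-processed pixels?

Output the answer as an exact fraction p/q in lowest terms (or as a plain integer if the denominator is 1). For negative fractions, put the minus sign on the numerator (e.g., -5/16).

(0,0): OLD=32 → NEW=0, ERR=32
(0,1): OLD=44 → NEW=0, ERR=44
(0,2): OLD=189/4 → NEW=0, ERR=189/4
(0,3): OLD=3435/64 → NEW=0, ERR=3435/64
(1,0): OLD=273/4 → NEW=0, ERR=273/4
(1,1): OLD=3951/32 → NEW=0, ERR=3951/32
(1,2): OLD=152163/1024 → NEW=255, ERR=-108957/1024
(1,3): OLD=379685/16384 → NEW=0, ERR=379685/16384
(2,0): OLD=70389/512 → NEW=255, ERR=-60171/512
(2,1): OLD=1056495/16384 → NEW=0, ERR=1056495/16384
(2,2): OLD=3343069/32768 → NEW=0, ERR=3343069/32768
(2,3): OLD=74043357/524288 → NEW=255, ERR=-59650083/524288
(3,0): OLD=30504429/262144 → NEW=0, ERR=30504429/262144
(3,1): OLD=943067875/4194304 → NEW=255, ERR=-126479645/4194304
(3,2): OLD=9152764013/67108864 → NEW=255, ERR=-7959996307/67108864
(3,3): OLD=58979466107/1073741824 → NEW=0, ERR=58979466107/1073741824
(4,0): OLD=13536531129/67108864 → NEW=255, ERR=-3576229191/67108864
(4,1): OLD=66730381347/536870912 → NEW=0, ERR=66730381347/536870912
(4,2): OLD=3259483789675/17179869184 → NEW=255, ERR=-1121382852245/17179869184
Target (4,2): original=164, with diffused error = 3259483789675/17179869184

Answer: 3259483789675/17179869184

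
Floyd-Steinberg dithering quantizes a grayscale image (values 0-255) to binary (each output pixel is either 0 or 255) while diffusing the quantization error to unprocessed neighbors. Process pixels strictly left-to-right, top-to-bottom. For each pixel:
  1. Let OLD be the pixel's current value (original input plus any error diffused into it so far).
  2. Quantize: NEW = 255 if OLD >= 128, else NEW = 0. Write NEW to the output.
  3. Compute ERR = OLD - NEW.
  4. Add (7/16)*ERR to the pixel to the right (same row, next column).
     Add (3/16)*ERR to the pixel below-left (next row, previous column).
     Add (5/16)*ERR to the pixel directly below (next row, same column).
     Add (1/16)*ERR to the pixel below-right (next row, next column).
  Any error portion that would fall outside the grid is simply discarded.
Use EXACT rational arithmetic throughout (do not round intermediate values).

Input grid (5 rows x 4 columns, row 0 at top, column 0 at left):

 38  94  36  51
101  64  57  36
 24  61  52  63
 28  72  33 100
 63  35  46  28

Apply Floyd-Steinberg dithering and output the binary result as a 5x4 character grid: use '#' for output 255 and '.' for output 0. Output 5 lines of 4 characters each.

Answer: ....
#.#.
....
...#
.#..

Derivation:
(0,0): OLD=38 → NEW=0, ERR=38
(0,1): OLD=885/8 → NEW=0, ERR=885/8
(0,2): OLD=10803/128 → NEW=0, ERR=10803/128
(0,3): OLD=180069/2048 → NEW=0, ERR=180069/2048
(1,0): OLD=17103/128 → NEW=255, ERR=-15537/128
(1,1): OLD=65193/1024 → NEW=0, ERR=65193/1024
(1,2): OLD=4411485/32768 → NEW=255, ERR=-3944355/32768
(1,3): OLD=8434971/524288 → NEW=0, ERR=8434971/524288
(2,0): OLD=-32685/16384 → NEW=0, ERR=-32685/16384
(2,1): OLD=26144321/524288 → NEW=0, ERR=26144321/524288
(2,2): OLD=45294149/1048576 → NEW=0, ERR=45294149/1048576
(2,3): OLD=1332154001/16777216 → NEW=0, ERR=1332154001/16777216
(3,0): OLD=308084387/8388608 → NEW=0, ERR=308084387/8388608
(3,1): OLD=14982137661/134217728 → NEW=0, ERR=14982137661/134217728
(3,2): OLD=243394821571/2147483648 → NEW=0, ERR=243394821571/2147483648
(3,3): OLD=6085078565589/34359738368 → NEW=255, ERR=-2676654718251/34359738368
(4,0): OLD=204884633767/2147483648 → NEW=0, ERR=204884633767/2147483648
(4,1): OLD=2322204179957/17179869184 → NEW=255, ERR=-2058662461963/17179869184
(4,2): OLD=11744541783509/549755813888 → NEW=0, ERR=11744541783509/549755813888
(4,3): OLD=176679093968483/8796093022208 → NEW=0, ERR=176679093968483/8796093022208
Row 0: ....
Row 1: #.#.
Row 2: ....
Row 3: ...#
Row 4: .#..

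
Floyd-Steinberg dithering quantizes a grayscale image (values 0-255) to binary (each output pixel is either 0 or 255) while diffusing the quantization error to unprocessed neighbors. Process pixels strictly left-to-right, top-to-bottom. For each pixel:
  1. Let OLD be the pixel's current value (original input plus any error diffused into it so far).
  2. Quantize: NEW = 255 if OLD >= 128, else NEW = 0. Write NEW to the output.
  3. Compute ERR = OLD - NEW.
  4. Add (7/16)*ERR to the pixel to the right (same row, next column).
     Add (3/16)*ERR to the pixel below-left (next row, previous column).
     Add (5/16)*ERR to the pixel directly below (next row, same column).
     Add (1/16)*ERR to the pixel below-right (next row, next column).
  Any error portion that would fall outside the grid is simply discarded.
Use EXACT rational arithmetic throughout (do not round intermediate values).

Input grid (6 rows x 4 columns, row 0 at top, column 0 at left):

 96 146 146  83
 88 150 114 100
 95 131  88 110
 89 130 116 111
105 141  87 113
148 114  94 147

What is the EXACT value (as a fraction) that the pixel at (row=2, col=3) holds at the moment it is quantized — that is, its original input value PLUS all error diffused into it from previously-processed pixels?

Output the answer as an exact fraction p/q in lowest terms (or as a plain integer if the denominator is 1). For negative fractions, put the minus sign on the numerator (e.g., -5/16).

(0,0): OLD=96 → NEW=0, ERR=96
(0,1): OLD=188 → NEW=255, ERR=-67
(0,2): OLD=1867/16 → NEW=0, ERR=1867/16
(0,3): OLD=34317/256 → NEW=255, ERR=-30963/256
(1,0): OLD=1687/16 → NEW=0, ERR=1687/16
(1,1): OLD=25993/128 → NEW=255, ERR=-6647/128
(1,2): OLD=413205/4096 → NEW=0, ERR=413205/4096
(1,3): OLD=7446947/65536 → NEW=0, ERR=7446947/65536
(2,0): OLD=242099/2048 → NEW=0, ERR=242099/2048
(2,1): OLD=12582569/65536 → NEW=255, ERR=-4129111/65536
(2,2): OLD=14420611/131072 → NEW=0, ERR=14420611/131072
(2,3): OLD=419323027/2097152 → NEW=255, ERR=-115450733/2097152
Target (2,3): original=110, with diffused error = 419323027/2097152

Answer: 419323027/2097152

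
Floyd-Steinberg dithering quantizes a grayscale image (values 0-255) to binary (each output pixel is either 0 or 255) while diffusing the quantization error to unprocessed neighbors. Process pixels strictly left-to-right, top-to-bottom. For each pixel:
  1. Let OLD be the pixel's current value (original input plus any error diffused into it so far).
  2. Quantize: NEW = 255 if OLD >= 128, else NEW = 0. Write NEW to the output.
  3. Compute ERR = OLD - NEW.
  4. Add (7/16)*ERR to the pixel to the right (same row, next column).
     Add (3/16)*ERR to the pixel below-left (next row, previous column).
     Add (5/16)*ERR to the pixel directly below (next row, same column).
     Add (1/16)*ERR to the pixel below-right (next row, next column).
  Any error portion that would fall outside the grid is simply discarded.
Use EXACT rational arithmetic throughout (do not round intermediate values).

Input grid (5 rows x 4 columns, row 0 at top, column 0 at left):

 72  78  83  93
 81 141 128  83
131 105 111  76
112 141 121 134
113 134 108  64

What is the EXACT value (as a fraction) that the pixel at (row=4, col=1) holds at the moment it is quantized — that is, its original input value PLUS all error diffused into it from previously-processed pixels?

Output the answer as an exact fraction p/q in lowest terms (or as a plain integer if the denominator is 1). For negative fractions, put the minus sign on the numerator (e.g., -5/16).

(0,0): OLD=72 → NEW=0, ERR=72
(0,1): OLD=219/2 → NEW=0, ERR=219/2
(0,2): OLD=4189/32 → NEW=255, ERR=-3971/32
(0,3): OLD=19819/512 → NEW=0, ERR=19819/512
(1,0): OLD=3969/32 → NEW=0, ERR=3969/32
(1,1): OLD=53943/256 → NEW=255, ERR=-11337/256
(1,2): OLD=687699/8192 → NEW=0, ERR=687699/8192
(1,3): OLD=16261813/131072 → NEW=0, ERR=16261813/131072
(2,0): OLD=661325/4096 → NEW=255, ERR=-383155/4096
(2,1): OLD=9663631/131072 → NEW=0, ERR=9663631/131072
(2,2): OLD=49803263/262144 → NEW=255, ERR=-17043457/262144
(2,3): OLD=384087403/4194304 → NEW=0, ERR=384087403/4194304
(3,0): OLD=202567117/2097152 → NEW=0, ERR=202567117/2097152
(3,1): OLD=6317016883/33554432 → NEW=255, ERR=-2239363277/33554432
(3,2): OLD=50070012141/536870912 → NEW=0, ERR=50070012141/536870912
(3,3): OLD=1712452258299/8589934592 → NEW=255, ERR=-477981062661/8589934592
(4,0): OLD=70153692585/536870912 → NEW=255, ERR=-66748389975/536870912
(4,1): OLD=353365330859/4294967296 → NEW=0, ERR=353365330859/4294967296
Target (4,1): original=134, with diffused error = 353365330859/4294967296

Answer: 353365330859/4294967296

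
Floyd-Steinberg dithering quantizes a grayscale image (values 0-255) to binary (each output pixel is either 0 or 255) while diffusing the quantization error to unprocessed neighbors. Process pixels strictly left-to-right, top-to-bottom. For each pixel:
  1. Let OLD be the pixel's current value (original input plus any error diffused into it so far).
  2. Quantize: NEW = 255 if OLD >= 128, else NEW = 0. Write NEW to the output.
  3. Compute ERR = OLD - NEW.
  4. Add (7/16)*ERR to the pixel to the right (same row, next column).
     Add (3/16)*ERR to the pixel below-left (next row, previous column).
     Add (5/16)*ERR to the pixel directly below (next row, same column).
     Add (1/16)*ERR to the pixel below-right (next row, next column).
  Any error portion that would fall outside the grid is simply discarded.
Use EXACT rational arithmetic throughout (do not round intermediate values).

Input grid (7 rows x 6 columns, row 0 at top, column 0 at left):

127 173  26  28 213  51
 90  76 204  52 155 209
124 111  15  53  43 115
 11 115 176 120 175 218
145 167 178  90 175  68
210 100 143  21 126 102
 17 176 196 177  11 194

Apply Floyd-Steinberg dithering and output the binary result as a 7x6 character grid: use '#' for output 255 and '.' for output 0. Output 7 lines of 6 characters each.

(0,0): OLD=127 → NEW=0, ERR=127
(0,1): OLD=3657/16 → NEW=255, ERR=-423/16
(0,2): OLD=3695/256 → NEW=0, ERR=3695/256
(0,3): OLD=140553/4096 → NEW=0, ERR=140553/4096
(0,4): OLD=14943039/65536 → NEW=255, ERR=-1768641/65536
(0,5): OLD=41096889/1048576 → NEW=0, ERR=41096889/1048576
(1,0): OLD=31931/256 → NEW=0, ERR=31931/256
(1,1): OLD=272285/2048 → NEW=255, ERR=-249955/2048
(1,2): OLD=10478945/65536 → NEW=255, ERR=-6232735/65536
(1,3): OLD=4445261/262144 → NEW=0, ERR=4445261/262144
(1,4): OLD=2742716743/16777216 → NEW=255, ERR=-1535473337/16777216
(1,5): OLD=48189675969/268435456 → NEW=255, ERR=-20261365311/268435456
(2,0): OLD=4590607/32768 → NEW=255, ERR=-3765233/32768
(2,1): OLD=13162005/1048576 → NEW=0, ERR=13162005/1048576
(2,2): OLD=-229460353/16777216 → NEW=0, ERR=-229460353/16777216
(2,3): OLD=3920670023/134217728 → NEW=0, ERR=3920670023/134217728
(2,4): OLD=60502958421/4294967296 → NEW=0, ERR=60502958421/4294967296
(2,5): OLD=6312270134435/68719476736 → NEW=0, ERR=6312270134435/68719476736
(3,0): OLD=-378401889/16777216 → NEW=0, ERR=-378401889/16777216
(3,1): OLD=13329022131/134217728 → NEW=0, ERR=13329022131/134217728
(3,2): OLD=237764304777/1073741824 → NEW=255, ERR=-36039860343/1073741824
(3,3): OLD=7987295347291/68719476736 → NEW=0, ERR=7987295347291/68719476736
(3,4): OLD=137055016210299/549755813888 → NEW=255, ERR=-3132716331141/549755813888
(3,5): OLD=2155854448578645/8796093022208 → NEW=255, ERR=-87149272084395/8796093022208
(4,0): OLD=336236119793/2147483648 → NEW=255, ERR=-211372210447/2147483648
(4,1): OLD=5060118000957/34359738368 → NEW=255, ERR=-3701615282883/34359738368
(4,2): OLD=163144045846951/1099511627776 → NEW=255, ERR=-117231419235929/1099511627776
(4,3): OLD=1345959322151139/17592186044416 → NEW=0, ERR=1345959322151139/17592186044416
(4,4): OLD=59700453542840339/281474976710656 → NEW=255, ERR=-12075665518376941/281474976710656
(4,5): OLD=206167281737507749/4503599627370496 → NEW=0, ERR=206167281737507749/4503599627370496
(5,0): OLD=87434098232071/549755813888 → NEW=255, ERR=-52753634309369/549755813888
(5,1): OLD=-31507550607497/17592186044416 → NEW=0, ERR=-31507550607497/17592186044416
(5,2): OLD=16397253109057165/140737488355328 → NEW=0, ERR=16397253109057165/140737488355328
(5,3): OLD=365575641594143199/4503599627370496 → NEW=0, ERR=365575641594143199/4503599627370496
(5,4): OLD=1454412566268872735/9007199254740992 → NEW=255, ERR=-842423243690080225/9007199254740992
(5,5): OLD=10478037998693752747/144115188075855872 → NEW=0, ERR=10478037998693752747/144115188075855872
(6,0): OLD=-3750029537240379/281474976710656 → NEW=0, ERR=-3750029537240379/281474976710656
(6,1): OLD=835236381495870945/4503599627370496 → NEW=255, ERR=-313181523483605535/4503599627370496
(6,2): OLD=3910809814081173369/18014398509481984 → NEW=255, ERR=-682861805836732551/18014398509481984
(6,3): OLD=50592565705697550581/288230376151711744 → NEW=255, ERR=-22906180212988944139/288230376151711744
(6,4): OLD=-158137365224446496811/4611686018427387904 → NEW=0, ERR=-158137365224446496811/4611686018427387904
(6,5): OLD=14452877223649165940659/73786976294838206464 → NEW=255, ERR=-4362801731534576707661/73786976294838206464
Row 0: .#..#.
Row 1: .##.##
Row 2: #.....
Row 3: ..#.##
Row 4: ###.#.
Row 5: #...#.
Row 6: .###.#

Answer: .#..#.
.##.##
#.....
..#.##
###.#.
#...#.
.###.#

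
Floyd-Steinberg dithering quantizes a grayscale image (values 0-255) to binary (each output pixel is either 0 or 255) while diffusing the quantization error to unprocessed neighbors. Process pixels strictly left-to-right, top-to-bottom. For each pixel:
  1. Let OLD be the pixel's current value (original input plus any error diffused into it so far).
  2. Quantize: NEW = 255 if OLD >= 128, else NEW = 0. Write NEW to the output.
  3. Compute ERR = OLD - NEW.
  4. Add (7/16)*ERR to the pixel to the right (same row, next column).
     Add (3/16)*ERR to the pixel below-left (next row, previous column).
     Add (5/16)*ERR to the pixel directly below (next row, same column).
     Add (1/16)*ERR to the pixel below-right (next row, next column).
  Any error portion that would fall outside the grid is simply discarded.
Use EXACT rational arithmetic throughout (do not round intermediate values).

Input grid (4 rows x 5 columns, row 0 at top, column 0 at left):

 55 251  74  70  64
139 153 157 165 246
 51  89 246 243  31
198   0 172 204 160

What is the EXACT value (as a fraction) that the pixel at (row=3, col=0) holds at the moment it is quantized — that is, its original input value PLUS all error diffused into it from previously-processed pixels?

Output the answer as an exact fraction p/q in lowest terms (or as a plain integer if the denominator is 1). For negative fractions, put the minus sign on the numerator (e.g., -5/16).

Answer: 3400294263/16777216

Derivation:
(0,0): OLD=55 → NEW=0, ERR=55
(0,1): OLD=4401/16 → NEW=255, ERR=321/16
(0,2): OLD=21191/256 → NEW=0, ERR=21191/256
(0,3): OLD=435057/4096 → NEW=0, ERR=435057/4096
(0,4): OLD=7239703/65536 → NEW=0, ERR=7239703/65536
(1,0): OLD=40947/256 → NEW=255, ERR=-24333/256
(1,1): OLD=279845/2048 → NEW=255, ERR=-242395/2048
(1,2): OLD=9978249/65536 → NEW=255, ERR=-6733431/65536
(1,3): OLD=46957397/262144 → NEW=255, ERR=-19889323/262144
(1,4): OLD=1065211231/4194304 → NEW=255, ERR=-4336289/4194304
(2,0): OLD=-29337/32768 → NEW=0, ERR=-29337/32768
(2,1): OLD=27699805/1048576 → NEW=0, ERR=27699805/1048576
(2,2): OLD=3419641175/16777216 → NEW=255, ERR=-858548905/16777216
(2,3): OLD=51079596309/268435456 → NEW=255, ERR=-17371444971/268435456
(2,4): OLD=-10210407853/4294967296 → NEW=0, ERR=-10210407853/4294967296
(3,0): OLD=3400294263/16777216 → NEW=255, ERR=-877895817/16777216
Target (3,0): original=198, with diffused error = 3400294263/16777216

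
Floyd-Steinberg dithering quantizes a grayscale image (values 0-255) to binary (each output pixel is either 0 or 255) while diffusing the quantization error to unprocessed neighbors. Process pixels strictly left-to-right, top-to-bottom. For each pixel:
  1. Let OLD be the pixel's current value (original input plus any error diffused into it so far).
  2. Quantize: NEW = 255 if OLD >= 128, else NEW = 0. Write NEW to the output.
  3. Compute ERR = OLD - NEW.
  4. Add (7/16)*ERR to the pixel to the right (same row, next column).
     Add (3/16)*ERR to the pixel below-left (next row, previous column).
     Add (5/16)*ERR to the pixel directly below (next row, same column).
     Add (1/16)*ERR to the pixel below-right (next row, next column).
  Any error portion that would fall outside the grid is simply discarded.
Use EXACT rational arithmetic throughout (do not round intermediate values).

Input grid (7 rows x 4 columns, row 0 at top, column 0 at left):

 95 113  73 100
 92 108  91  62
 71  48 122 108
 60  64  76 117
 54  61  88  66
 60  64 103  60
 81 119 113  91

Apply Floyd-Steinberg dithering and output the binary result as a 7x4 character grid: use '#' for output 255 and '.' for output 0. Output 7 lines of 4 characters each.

(0,0): OLD=95 → NEW=0, ERR=95
(0,1): OLD=2473/16 → NEW=255, ERR=-1607/16
(0,2): OLD=7439/256 → NEW=0, ERR=7439/256
(0,3): OLD=461673/4096 → NEW=0, ERR=461673/4096
(1,0): OLD=26331/256 → NEW=0, ERR=26331/256
(1,1): OLD=272381/2048 → NEW=255, ERR=-249859/2048
(1,2): OLD=4034497/65536 → NEW=0, ERR=4034497/65536
(1,3): OLD=132091415/1048576 → NEW=0, ERR=132091415/1048576
(2,0): OLD=2630191/32768 → NEW=0, ERR=2630191/32768
(2,1): OLD=66021109/1048576 → NEW=0, ERR=66021109/1048576
(2,2): OLD=387509289/2097152 → NEW=255, ERR=-147264471/2097152
(2,3): OLD=4043045413/33554432 → NEW=0, ERR=4043045413/33554432
(3,0): OLD=1625526847/16777216 → NEW=0, ERR=1625526847/16777216
(3,1): OLD=31652556321/268435456 → NEW=0, ERR=31652556321/268435456
(3,2): OLD=567670641119/4294967296 → NEW=255, ERR=-527546019361/4294967296
(3,3): OLD=6633308070297/68719476736 → NEW=0, ERR=6633308070297/68719476736
(4,0): OLD=456928050707/4294967296 → NEW=0, ERR=456928050707/4294967296
(4,1): OLD=4378042878137/34359738368 → NEW=0, ERR=4378042878137/34359738368
(4,2): OLD=143848920618393/1099511627776 → NEW=255, ERR=-136526544464487/1099511627776
(4,3): OLD=601011332347391/17592186044416 → NEW=0, ERR=601011332347391/17592186044416
(5,0): OLD=64396599495971/549755813888 → NEW=0, ERR=64396599495971/549755813888
(5,1): OLD=2435333107875669/17592186044416 → NEW=255, ERR=-2050674333450411/17592186044416
(5,2): OLD=242489708141689/8796093022208 → NEW=0, ERR=242489708141689/8796093022208
(5,3): OLD=21103986466928169/281474976710656 → NEW=0, ERR=21103986466928169/281474976710656
(6,0): OLD=26950906032567263/281474976710656 → NEW=0, ERR=26950906032567263/281474976710656
(6,1): OLD=616780822132566281/4503599627370496 → NEW=255, ERR=-531637082846910199/4503599627370496
(6,2): OLD=5529840920249456111/72057594037927936 → NEW=0, ERR=5529840920249456111/72057594037927936
(6,3): OLD=172624321727734040201/1152921504606846976 → NEW=255, ERR=-121370661947011938679/1152921504606846976
Row 0: .#..
Row 1: .#..
Row 2: ..#.
Row 3: ..#.
Row 4: ..#.
Row 5: .#..
Row 6: .#.#

Answer: .#..
.#..
..#.
..#.
..#.
.#..
.#.#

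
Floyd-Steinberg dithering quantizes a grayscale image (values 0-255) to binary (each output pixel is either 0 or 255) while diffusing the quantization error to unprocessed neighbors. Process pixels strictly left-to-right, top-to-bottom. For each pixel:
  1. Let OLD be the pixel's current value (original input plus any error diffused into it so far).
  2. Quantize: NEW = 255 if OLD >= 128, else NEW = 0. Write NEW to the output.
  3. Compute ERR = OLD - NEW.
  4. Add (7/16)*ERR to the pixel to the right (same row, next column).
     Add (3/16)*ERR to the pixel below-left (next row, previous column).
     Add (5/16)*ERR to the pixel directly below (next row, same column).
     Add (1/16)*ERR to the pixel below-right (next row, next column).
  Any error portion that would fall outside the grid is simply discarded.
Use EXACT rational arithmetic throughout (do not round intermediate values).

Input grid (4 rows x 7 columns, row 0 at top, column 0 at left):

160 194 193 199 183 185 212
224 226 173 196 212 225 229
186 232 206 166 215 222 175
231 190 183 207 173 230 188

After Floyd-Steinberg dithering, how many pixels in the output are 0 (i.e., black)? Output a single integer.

(0,0): OLD=160 → NEW=255, ERR=-95
(0,1): OLD=2439/16 → NEW=255, ERR=-1641/16
(0,2): OLD=37921/256 → NEW=255, ERR=-27359/256
(0,3): OLD=623591/4096 → NEW=255, ERR=-420889/4096
(0,4): OLD=9046865/65536 → NEW=255, ERR=-7664815/65536
(0,5): OLD=140332855/1048576 → NEW=255, ERR=-127054025/1048576
(0,6): OLD=2667391617/16777216 → NEW=255, ERR=-1610798463/16777216
(1,0): OLD=44821/256 → NEW=255, ERR=-20459/256
(1,1): OLD=272403/2048 → NEW=255, ERR=-249837/2048
(1,2): OLD=3968527/65536 → NEW=0, ERR=3968527/65536
(1,3): OLD=42407779/262144 → NEW=255, ERR=-24438941/262144
(1,4): OLD=1770384585/16777216 → NEW=0, ERR=1770384585/16777216
(1,5): OLD=27915879833/134217728 → NEW=255, ERR=-6309640807/134217728
(1,6): OLD=366911416023/2147483648 → NEW=255, ERR=-180696914217/2147483648
(2,0): OLD=4526977/32768 → NEW=255, ERR=-3828863/32768
(2,1): OLD=156359707/1048576 → NEW=255, ERR=-111027173/1048576
(2,2): OLD=2575214609/16777216 → NEW=255, ERR=-1702975471/16777216
(2,3): OLD=15573046473/134217728 → NEW=0, ERR=15573046473/134217728
(2,4): OLD=305047016409/1073741824 → NEW=255, ERR=31242851289/1073741824
(2,5): OLD=7245009055411/34359738368 → NEW=255, ERR=-1516724228429/34359738368
(2,6): OLD=69519176647445/549755813888 → NEW=0, ERR=69519176647445/549755813888
(3,0): OLD=2929837297/16777216 → NEW=255, ERR=-1348352783/16777216
(3,1): OLD=12806394525/134217728 → NEW=0, ERR=12806394525/134217728
(3,2): OLD=223511455847/1073741824 → NEW=255, ERR=-50292709273/1073741824
(3,3): OLD=952960984705/4294967296 → NEW=255, ERR=-142255675775/4294967296
(3,4): OLD=91576821377265/549755813888 → NEW=255, ERR=-48610911164175/549755813888
(3,5): OLD=893020474243299/4398046511104 → NEW=255, ERR=-228481386088221/4398046511104
(3,6): OLD=14216580567442173/70368744177664 → NEW=255, ERR=-3727449197862147/70368744177664
Output grid:
  Row 0: #######  (0 black, running=0)
  Row 1: ##.#.##  (2 black, running=2)
  Row 2: ###.##.  (2 black, running=4)
  Row 3: #.#####  (1 black, running=5)

Answer: 5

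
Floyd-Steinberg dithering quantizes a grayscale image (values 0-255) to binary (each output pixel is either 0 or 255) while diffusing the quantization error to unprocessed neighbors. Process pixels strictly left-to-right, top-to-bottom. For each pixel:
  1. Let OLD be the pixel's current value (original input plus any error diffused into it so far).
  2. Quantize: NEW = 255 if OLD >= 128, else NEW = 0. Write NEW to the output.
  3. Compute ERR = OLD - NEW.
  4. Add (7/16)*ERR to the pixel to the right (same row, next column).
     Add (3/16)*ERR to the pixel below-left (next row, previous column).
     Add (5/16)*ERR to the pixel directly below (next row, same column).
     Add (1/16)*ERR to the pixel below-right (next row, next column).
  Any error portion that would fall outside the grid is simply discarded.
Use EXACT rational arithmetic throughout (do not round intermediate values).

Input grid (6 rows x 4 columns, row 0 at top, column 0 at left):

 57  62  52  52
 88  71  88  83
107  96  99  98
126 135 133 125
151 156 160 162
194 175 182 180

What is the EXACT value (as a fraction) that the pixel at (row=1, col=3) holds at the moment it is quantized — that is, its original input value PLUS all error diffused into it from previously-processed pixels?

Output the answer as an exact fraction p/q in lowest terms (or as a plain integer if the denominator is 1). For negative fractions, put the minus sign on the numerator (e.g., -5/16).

(0,0): OLD=57 → NEW=0, ERR=57
(0,1): OLD=1391/16 → NEW=0, ERR=1391/16
(0,2): OLD=23049/256 → NEW=0, ERR=23049/256
(0,3): OLD=374335/4096 → NEW=0, ERR=374335/4096
(1,0): OLD=31261/256 → NEW=0, ERR=31261/256
(1,1): OLD=352331/2048 → NEW=255, ERR=-169909/2048
(1,2): OLD=6711463/65536 → NEW=0, ERR=6711463/65536
(1,3): OLD=169859393/1048576 → NEW=255, ERR=-97527487/1048576
Target (1,3): original=83, with diffused error = 169859393/1048576

Answer: 169859393/1048576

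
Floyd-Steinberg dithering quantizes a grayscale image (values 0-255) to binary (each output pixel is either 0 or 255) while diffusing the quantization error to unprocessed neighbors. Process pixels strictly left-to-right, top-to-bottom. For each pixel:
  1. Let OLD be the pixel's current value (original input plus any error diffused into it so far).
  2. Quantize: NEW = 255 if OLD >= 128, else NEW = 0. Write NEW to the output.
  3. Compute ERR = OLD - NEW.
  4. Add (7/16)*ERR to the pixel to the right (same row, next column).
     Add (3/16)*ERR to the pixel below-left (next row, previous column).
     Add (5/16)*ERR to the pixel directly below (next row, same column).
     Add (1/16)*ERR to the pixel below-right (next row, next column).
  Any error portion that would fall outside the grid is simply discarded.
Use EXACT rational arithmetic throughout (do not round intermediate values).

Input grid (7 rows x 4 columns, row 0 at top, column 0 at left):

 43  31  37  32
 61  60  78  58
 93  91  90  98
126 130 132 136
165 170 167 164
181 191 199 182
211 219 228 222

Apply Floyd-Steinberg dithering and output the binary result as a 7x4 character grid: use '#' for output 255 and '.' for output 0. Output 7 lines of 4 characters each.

Answer: ....
..#.
#..#
.##.
#.##
###.
####

Derivation:
(0,0): OLD=43 → NEW=0, ERR=43
(0,1): OLD=797/16 → NEW=0, ERR=797/16
(0,2): OLD=15051/256 → NEW=0, ERR=15051/256
(0,3): OLD=236429/4096 → NEW=0, ERR=236429/4096
(1,0): OLD=21447/256 → NEW=0, ERR=21447/256
(1,1): OLD=257905/2048 → NEW=0, ERR=257905/2048
(1,2): OLD=10839877/65536 → NEW=255, ERR=-5871803/65536
(1,3): OLD=42482163/1048576 → NEW=0, ERR=42482163/1048576
(2,0): OLD=4679019/32768 → NEW=255, ERR=-3676821/32768
(2,1): OLD=73084745/1048576 → NEW=0, ERR=73084745/1048576
(2,2): OLD=226411533/2097152 → NEW=0, ERR=226411533/2097152
(2,3): OLD=5110139001/33554432 → NEW=255, ERR=-3446241159/33554432
(3,0): OLD=1744892091/16777216 → NEW=0, ERR=1744892091/16777216
(3,1): OLD=56508977957/268435456 → NEW=255, ERR=-11942063323/268435456
(3,2): OLD=564244527835/4294967296 → NEW=255, ERR=-530972132645/4294967296
(3,3): OLD=3887140385405/68719476736 → NEW=0, ERR=3887140385405/68719476736
(4,0): OLD=812434781151/4294967296 → NEW=255, ERR=-282781879329/4294967296
(4,1): OLD=3800624400669/34359738368 → NEW=0, ERR=3800624400669/34359738368
(4,2): OLD=202953665781885/1099511627776 → NEW=255, ERR=-77421799300995/1099511627776
(4,3): OLD=2518208281052539/17592186044416 → NEW=255, ERR=-1967799160273541/17592186044416
(5,0): OLD=99596400342575/549755813888 → NEW=255, ERR=-40591332198865/549755813888
(5,1): OLD=3095271228795177/17592186044416 → NEW=255, ERR=-1390736212530903/17592186044416
(5,2): OLD=1128973285810829/8796093022208 → NEW=255, ERR=-1114030434852211/8796093022208
(5,3): OLD=24554275083224813/281474976710656 → NEW=0, ERR=24554275083224813/281474976710656
(6,0): OLD=48724398296537307/281474976710656 → NEW=255, ERR=-23051720764679973/281474976710656
(6,1): OLD=585937692207275437/4503599627370496 → NEW=255, ERR=-562480212772201043/4503599627370496
(6,2): OLD=10462428771607381803/72057594037927936 → NEW=255, ERR=-7912257708064241877/72057594037927936
(6,3): OLD=222866104850488783661/1152921504606846976 → NEW=255, ERR=-71128878824257195219/1152921504606846976
Row 0: ....
Row 1: ..#.
Row 2: #..#
Row 3: .##.
Row 4: #.##
Row 5: ###.
Row 6: ####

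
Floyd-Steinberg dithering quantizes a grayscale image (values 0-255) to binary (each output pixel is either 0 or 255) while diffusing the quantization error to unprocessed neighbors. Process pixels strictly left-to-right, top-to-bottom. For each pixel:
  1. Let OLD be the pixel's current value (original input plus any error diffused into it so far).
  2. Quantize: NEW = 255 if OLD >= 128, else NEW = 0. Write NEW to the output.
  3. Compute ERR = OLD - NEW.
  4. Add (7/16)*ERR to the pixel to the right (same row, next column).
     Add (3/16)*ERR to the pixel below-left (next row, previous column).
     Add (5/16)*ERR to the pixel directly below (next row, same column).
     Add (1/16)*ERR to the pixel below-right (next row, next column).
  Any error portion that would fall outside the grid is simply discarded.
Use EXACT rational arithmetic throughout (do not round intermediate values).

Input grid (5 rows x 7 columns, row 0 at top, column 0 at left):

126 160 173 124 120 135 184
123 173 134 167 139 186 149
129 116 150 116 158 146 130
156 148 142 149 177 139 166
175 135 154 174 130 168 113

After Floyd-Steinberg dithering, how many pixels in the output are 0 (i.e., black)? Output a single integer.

(0,0): OLD=126 → NEW=0, ERR=126
(0,1): OLD=1721/8 → NEW=255, ERR=-319/8
(0,2): OLD=19911/128 → NEW=255, ERR=-12729/128
(0,3): OLD=164849/2048 → NEW=0, ERR=164849/2048
(0,4): OLD=5086103/32768 → NEW=255, ERR=-3269737/32768
(0,5): OLD=47890721/524288 → NEW=0, ERR=47890721/524288
(0,6): OLD=1878738919/8388608 → NEW=255, ERR=-260356121/8388608
(1,0): OLD=19827/128 → NEW=255, ERR=-12813/128
(1,1): OLD=108517/1024 → NEW=0, ERR=108517/1024
(1,2): OLD=5304713/32768 → NEW=255, ERR=-3051127/32768
(1,3): OLD=16579573/131072 → NEW=0, ERR=16579573/131072
(1,4): OLD=1554539103/8388608 → NEW=255, ERR=-584555937/8388608
(1,5): OLD=11542871247/67108864 → NEW=255, ERR=-5569889073/67108864
(1,6): OLD=116714075713/1073741824 → NEW=0, ERR=116714075713/1073741824
(2,0): OLD=1926567/16384 → NEW=0, ERR=1926567/16384
(2,1): OLD=92718557/524288 → NEW=255, ERR=-40974883/524288
(2,2): OLD=981892439/8388608 → NEW=0, ERR=981892439/8388608
(2,3): OLD=12606605279/67108864 → NEW=255, ERR=-4506155041/67108864
(2,4): OLD=53252479791/536870912 → NEW=0, ERR=53252479791/536870912
(2,5): OLD=3083523559301/17179869184 → NEW=255, ERR=-1297343082619/17179869184
(2,6): OLD=34563960778739/274877906944 → NEW=0, ERR=34563960778739/274877906944
(3,0): OLD=1493948919/8388608 → NEW=255, ERR=-645146121/8388608
(3,1): OLD=8001144939/67108864 → NEW=0, ERR=8001144939/67108864
(3,2): OLD=114495900497/536870912 → NEW=255, ERR=-22406182063/536870912
(3,3): OLD=291352333399/2147483648 → NEW=255, ERR=-256255996841/2147483648
(3,4): OLD=37777845534199/274877906944 → NEW=255, ERR=-32316020736521/274877906944
(3,5): OLD=206143012633749/2199023255552 → NEW=0, ERR=206143012633749/2199023255552
(3,6): OLD=8500105371756683/35184372088832 → NEW=255, ERR=-471909510895477/35184372088832
(4,0): OLD=186102409177/1073741824 → NEW=255, ERR=-87701755943/1073741824
(4,1): OLD=2128445847493/17179869184 → NEW=0, ERR=2128445847493/17179869184
(4,2): OLD=49543478651947/274877906944 → NEW=255, ERR=-20550387618773/274877906944
(4,3): OLD=174491757098313/2199023255552 → NEW=0, ERR=174491757098313/2199023255552
(4,4): OLD=2429396369455787/17592186044416 → NEW=255, ERR=-2056611071870293/17592186044416
(4,5): OLD=76722298992335115/562949953421312 → NEW=255, ERR=-66829939130099445/562949953421312
(4,6): OLD=565023792237637565/9007199254740992 → NEW=0, ERR=565023792237637565/9007199254740992
Output grid:
  Row 0: .##.#.#  (3 black, running=3)
  Row 1: #.#.##.  (3 black, running=6)
  Row 2: .#.#.#.  (4 black, running=10)
  Row 3: #.###.#  (2 black, running=12)
  Row 4: #.#.##.  (3 black, running=15)

Answer: 15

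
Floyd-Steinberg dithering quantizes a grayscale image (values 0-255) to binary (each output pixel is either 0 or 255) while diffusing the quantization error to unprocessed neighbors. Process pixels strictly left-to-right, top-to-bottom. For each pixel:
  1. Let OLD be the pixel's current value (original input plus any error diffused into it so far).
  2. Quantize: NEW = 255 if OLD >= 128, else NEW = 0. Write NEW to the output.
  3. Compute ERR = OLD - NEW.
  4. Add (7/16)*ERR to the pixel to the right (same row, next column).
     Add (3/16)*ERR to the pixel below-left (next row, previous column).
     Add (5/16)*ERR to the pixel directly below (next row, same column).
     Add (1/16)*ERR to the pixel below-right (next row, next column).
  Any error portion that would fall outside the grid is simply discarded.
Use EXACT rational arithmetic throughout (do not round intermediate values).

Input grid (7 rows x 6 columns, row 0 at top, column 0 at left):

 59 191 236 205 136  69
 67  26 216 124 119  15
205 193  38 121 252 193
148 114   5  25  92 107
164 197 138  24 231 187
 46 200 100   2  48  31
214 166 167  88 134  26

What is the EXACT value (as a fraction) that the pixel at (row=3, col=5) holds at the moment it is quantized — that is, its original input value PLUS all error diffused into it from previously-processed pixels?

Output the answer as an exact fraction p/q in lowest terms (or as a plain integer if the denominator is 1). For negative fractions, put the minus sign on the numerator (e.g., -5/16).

Answer: 916156127251209/8796093022208

Derivation:
(0,0): OLD=59 → NEW=0, ERR=59
(0,1): OLD=3469/16 → NEW=255, ERR=-611/16
(0,2): OLD=56139/256 → NEW=255, ERR=-9141/256
(0,3): OLD=775693/4096 → NEW=255, ERR=-268787/4096
(0,4): OLD=7031387/65536 → NEW=0, ERR=7031387/65536
(0,5): OLD=121571453/1048576 → NEW=0, ERR=121571453/1048576
(1,0): OLD=20039/256 → NEW=0, ERR=20039/256
(1,1): OLD=92785/2048 → NEW=0, ERR=92785/2048
(1,2): OLD=13760709/65536 → NEW=255, ERR=-2950971/65536
(1,3): OLD=26654433/262144 → NEW=0, ERR=26654433/262144
(1,4): OLD=3601228675/16777216 → NEW=255, ERR=-676961405/16777216
(1,5): OLD=10813553317/268435456 → NEW=0, ERR=10813553317/268435456
(2,0): OLD=7797355/32768 → NEW=255, ERR=-558485/32768
(2,1): OLD=205679049/1048576 → NEW=255, ERR=-61707831/1048576
(2,2): OLD=336860827/16777216 → NEW=0, ERR=336860827/16777216
(2,3): OLD=20290900867/134217728 → NEW=255, ERR=-13934619773/134217728
(2,4): OLD=892824968713/4294967296 → NEW=255, ERR=-202391691767/4294967296
(2,5): OLD=12537899313359/68719476736 → NEW=255, ERR=-4985567254321/68719476736
(3,0): OLD=2208546875/16777216 → NEW=255, ERR=-2069643205/16777216
(3,1): OLD=5951075615/134217728 → NEW=0, ERR=5951075615/134217728
(3,2): OLD=8083459469/1073741824 → NEW=0, ERR=8083459469/1073741824
(3,3): OLD=-806154083737/68719476736 → NEW=0, ERR=-806154083737/68719476736
(3,4): OLD=28614714370567/549755813888 → NEW=0, ERR=28614714370567/549755813888
(3,5): OLD=916156127251209/8796093022208 → NEW=0, ERR=916156127251209/8796093022208
Target (3,5): original=107, with diffused error = 916156127251209/8796093022208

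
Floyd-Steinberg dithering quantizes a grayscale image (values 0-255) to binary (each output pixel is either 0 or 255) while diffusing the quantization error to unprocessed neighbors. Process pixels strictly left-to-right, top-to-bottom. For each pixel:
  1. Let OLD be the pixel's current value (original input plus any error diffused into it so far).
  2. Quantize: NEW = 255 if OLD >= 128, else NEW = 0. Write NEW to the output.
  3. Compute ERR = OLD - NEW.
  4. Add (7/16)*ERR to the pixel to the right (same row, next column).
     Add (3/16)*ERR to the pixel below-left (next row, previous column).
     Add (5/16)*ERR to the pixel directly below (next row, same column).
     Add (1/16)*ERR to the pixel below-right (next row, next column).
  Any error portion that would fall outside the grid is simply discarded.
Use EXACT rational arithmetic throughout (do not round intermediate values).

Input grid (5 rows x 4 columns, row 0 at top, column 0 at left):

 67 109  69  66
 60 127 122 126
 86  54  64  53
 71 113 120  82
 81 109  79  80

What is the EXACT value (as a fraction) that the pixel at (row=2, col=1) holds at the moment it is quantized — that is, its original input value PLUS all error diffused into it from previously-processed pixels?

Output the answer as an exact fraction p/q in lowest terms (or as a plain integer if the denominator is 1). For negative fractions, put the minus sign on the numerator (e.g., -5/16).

(0,0): OLD=67 → NEW=0, ERR=67
(0,1): OLD=2213/16 → NEW=255, ERR=-1867/16
(0,2): OLD=4595/256 → NEW=0, ERR=4595/256
(0,3): OLD=302501/4096 → NEW=0, ERR=302501/4096
(1,0): OLD=15119/256 → NEW=0, ERR=15119/256
(1,1): OLD=253801/2048 → NEW=0, ERR=253801/2048
(1,2): OLD=12345757/65536 → NEW=255, ERR=-4365923/65536
(1,3): OLD=126935515/1048576 → NEW=0, ERR=126935515/1048576
(2,0): OLD=4184211/32768 → NEW=0, ERR=4184211/32768
(2,1): OLD=146582913/1048576 → NEW=255, ERR=-120803967/1048576
Target (2,1): original=54, with diffused error = 146582913/1048576

Answer: 146582913/1048576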